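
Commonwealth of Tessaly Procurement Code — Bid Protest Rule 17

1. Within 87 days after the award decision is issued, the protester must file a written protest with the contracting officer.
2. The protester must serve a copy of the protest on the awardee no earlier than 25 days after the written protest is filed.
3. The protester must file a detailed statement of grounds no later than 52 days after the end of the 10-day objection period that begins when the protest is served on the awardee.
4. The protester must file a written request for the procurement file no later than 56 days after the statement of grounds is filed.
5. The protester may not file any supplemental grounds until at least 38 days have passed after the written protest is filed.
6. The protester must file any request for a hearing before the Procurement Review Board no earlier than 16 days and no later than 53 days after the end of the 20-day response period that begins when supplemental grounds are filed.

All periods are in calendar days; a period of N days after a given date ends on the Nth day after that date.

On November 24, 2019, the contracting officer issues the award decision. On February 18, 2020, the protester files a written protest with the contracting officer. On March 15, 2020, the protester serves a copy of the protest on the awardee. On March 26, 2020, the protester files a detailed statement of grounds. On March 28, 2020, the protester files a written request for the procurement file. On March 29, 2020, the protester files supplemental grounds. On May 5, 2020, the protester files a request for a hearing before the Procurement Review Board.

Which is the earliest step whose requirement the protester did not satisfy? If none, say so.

(1) due by November 24, 2019 + 87 days = February 19, 2020; completed February 18, 2020, before the deadline.
(2) permitted from February 18, 2020 + 25 days = March 14, 2020 onward; done March 15, 2020 — permitted.
(3) due by March 25, 2020 + 52 days = May 16, 2020; done March 26, 2020 — timely.
(4) due by March 26, 2020 + 56 days = May 21, 2020; done March 28, 2020 — timely.
(5) permitted from February 18, 2020 + 38 days = March 27, 2020 onward; done March 29, 2020 — permitted.
(6) the permitted window runs from April 18, 2020 + 16 = May 4, 2020 to April 18, 2020 + 53 = June 10, 2020; done May 5, 2020, which is between those dates.

None — every step was satisfied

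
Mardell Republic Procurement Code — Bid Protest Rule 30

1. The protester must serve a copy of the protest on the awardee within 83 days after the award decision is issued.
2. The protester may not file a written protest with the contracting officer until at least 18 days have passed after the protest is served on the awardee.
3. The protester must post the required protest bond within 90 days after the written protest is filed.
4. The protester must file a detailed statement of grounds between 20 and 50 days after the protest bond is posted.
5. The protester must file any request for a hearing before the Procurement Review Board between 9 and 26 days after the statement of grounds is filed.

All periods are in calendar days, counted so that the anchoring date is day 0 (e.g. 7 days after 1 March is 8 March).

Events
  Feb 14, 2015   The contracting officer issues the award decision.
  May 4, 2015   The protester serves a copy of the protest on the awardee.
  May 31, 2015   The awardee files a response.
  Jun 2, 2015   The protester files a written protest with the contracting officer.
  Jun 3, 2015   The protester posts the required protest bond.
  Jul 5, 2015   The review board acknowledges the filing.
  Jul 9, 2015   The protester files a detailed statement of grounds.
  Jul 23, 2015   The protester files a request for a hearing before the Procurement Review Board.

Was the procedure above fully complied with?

Step 1 — counting 83 days from Feb 14, 2015 (when the award decision is issued) gives a deadline of May 8, 2015; done May 4, 2015 — timely.
Step 2 — must wait 18 days from May 4, 2015 (when the protest is served on the awardee), so not before May 22, 2015; done Jun 2, 2015 — permitted.
Step 3 — counting 90 days from Jun 2, 2015 (when the written protest is filed) gives a deadline of Aug 31, 2015; Jun 3, 2015 is within that limit.
Step 4 — 20 and 50 days from Jun 3, 2015 (when the protest bond is posted) are Jun 23, 2015 and Jul 23, 2015 respectively; done Jul 9, 2015, which is between those dates.
Step 5 — 9 and 26 days from Jul 9, 2015 (when the statement of grounds is filed) are Jul 18, 2015 and Aug 4, 2015 respectively; done Jul 23, 2015 — within the window.

Yes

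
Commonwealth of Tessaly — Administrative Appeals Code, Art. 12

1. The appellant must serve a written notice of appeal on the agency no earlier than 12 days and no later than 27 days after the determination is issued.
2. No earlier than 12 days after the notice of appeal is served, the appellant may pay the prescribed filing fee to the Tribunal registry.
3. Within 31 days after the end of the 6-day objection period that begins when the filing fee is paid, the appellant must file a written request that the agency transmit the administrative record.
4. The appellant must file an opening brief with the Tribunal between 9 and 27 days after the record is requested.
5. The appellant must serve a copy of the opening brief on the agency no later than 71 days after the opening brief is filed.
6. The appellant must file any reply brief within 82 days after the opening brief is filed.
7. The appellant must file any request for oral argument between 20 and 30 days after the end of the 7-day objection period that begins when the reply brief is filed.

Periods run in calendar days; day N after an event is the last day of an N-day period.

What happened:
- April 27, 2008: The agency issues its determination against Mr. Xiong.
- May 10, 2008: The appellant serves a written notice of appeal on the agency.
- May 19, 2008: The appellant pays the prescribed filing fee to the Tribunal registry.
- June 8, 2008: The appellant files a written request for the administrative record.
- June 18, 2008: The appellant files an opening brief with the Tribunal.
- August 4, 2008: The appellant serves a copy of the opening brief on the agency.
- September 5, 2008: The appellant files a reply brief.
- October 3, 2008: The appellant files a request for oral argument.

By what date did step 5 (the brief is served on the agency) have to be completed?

August 28, 2008

Step 5 runs from June 18, 2008, when the opening brief is filed. 71 days after June 18, 2008 is August 28, 2008.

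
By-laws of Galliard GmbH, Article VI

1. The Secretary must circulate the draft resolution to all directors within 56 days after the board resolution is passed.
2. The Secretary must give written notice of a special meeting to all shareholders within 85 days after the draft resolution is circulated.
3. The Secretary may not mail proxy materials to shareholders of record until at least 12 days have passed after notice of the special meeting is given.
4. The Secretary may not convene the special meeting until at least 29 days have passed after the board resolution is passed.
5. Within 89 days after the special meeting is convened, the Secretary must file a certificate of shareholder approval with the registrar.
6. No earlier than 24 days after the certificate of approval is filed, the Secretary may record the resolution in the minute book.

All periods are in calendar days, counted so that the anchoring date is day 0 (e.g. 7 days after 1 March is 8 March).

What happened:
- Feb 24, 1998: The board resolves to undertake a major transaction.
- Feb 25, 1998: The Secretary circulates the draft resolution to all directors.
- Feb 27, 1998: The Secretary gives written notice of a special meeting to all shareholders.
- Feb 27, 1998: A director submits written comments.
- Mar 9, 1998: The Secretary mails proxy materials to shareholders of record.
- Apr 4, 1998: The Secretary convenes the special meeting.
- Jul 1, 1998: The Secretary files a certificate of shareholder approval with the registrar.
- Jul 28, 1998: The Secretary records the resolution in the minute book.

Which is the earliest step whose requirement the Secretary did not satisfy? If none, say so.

(1) due by Feb 24, 1998 + 56 days = Apr 21, 1998; Feb 25, 1998 is within that limit.
(2) due by Feb 25, 1998 + 85 days = May 21, 1998; done Feb 27, 1998 — timely.
(3) permitted from Feb 27, 1998 + 12 days = Mar 11, 1998 onward; acted on Mar 9, 1998, 2 days prematurely.
That is the first point of non-compliance.

Step 3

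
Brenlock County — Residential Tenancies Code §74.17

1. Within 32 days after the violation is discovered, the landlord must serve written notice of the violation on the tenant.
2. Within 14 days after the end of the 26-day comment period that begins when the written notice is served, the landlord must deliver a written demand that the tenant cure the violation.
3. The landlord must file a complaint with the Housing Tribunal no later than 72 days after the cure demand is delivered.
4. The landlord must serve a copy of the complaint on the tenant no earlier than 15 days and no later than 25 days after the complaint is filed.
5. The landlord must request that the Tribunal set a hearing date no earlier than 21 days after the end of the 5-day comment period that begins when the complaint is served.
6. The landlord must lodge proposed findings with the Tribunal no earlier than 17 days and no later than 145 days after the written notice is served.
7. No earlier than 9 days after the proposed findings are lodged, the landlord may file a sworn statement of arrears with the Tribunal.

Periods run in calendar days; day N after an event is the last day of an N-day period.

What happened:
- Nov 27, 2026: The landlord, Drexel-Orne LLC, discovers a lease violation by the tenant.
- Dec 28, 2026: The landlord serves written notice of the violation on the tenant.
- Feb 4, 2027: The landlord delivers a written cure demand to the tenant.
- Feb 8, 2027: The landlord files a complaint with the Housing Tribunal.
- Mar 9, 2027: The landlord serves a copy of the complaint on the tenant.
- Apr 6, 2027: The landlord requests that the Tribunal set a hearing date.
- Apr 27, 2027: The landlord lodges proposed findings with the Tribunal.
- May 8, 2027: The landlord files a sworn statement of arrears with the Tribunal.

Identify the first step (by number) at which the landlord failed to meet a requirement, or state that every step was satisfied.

(1) due by Nov 27, 2026 + 32 days = Dec 29, 2026; completed Dec 28, 2026, before the deadline.
(2) due by Jan 23, 2027 + 14 days = Feb 6, 2027; Feb 4, 2027 is within that limit.
(3) due by Feb 4, 2027 + 72 days = Apr 17, 2027; completed Feb 8, 2027, before the deadline.
(4) the permitted window runs from Feb 8, 2027 + 15 = Feb 23, 2027 to Feb 8, 2027 + 25 = Mar 5, 2027; Mar 9, 2027 is 4 days past the end of the window.
No need to go further; step 4 was not satisfied.

Step 4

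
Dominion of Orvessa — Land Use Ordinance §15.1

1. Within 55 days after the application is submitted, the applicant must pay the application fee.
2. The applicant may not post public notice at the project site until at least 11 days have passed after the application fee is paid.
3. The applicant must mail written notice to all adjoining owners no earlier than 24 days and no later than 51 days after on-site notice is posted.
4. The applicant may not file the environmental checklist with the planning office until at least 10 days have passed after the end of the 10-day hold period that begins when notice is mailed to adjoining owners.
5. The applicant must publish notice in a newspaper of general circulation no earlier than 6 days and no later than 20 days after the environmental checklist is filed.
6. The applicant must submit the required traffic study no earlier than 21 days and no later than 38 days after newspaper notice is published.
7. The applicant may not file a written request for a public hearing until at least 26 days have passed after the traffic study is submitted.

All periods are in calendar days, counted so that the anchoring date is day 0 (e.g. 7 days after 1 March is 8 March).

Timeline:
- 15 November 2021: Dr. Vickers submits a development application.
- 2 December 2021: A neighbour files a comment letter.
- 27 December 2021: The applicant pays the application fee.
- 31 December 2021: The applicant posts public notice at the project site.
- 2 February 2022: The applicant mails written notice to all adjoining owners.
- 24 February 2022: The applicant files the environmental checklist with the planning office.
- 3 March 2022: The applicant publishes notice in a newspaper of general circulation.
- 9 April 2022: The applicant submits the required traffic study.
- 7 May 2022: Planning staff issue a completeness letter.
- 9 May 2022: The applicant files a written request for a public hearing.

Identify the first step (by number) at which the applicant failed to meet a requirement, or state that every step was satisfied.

Step 2

(1) due by 15 November 2021 + 55 days = 9 January 2022; completed 27 December 2021, before the deadline.
(2) permitted from 27 December 2021 + 11 days = 7 January 2022 onward; 31 December 2021 is 7 days before the earliest permitted date.
No need to go further; step 2 was not satisfied.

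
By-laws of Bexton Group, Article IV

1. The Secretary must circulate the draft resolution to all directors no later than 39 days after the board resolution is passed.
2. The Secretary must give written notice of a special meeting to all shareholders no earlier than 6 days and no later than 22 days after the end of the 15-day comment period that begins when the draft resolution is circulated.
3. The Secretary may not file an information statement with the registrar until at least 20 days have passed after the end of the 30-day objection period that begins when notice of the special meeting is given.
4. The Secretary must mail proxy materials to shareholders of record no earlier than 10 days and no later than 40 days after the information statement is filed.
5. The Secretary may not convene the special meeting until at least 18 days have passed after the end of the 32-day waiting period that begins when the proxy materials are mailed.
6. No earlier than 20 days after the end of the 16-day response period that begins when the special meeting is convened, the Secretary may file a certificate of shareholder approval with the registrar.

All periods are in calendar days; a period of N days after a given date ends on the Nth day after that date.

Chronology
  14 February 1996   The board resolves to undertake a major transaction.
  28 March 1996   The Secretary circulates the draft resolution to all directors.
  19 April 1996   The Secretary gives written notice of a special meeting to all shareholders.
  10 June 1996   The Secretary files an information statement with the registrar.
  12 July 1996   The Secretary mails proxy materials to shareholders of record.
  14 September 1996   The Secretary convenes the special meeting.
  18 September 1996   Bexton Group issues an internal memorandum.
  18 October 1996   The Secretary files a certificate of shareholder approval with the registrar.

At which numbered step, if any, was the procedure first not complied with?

Step 1

(1) due by 14 February 1996 + 39 days = 24 March 1996; done 28 March 1996 — 4 days late.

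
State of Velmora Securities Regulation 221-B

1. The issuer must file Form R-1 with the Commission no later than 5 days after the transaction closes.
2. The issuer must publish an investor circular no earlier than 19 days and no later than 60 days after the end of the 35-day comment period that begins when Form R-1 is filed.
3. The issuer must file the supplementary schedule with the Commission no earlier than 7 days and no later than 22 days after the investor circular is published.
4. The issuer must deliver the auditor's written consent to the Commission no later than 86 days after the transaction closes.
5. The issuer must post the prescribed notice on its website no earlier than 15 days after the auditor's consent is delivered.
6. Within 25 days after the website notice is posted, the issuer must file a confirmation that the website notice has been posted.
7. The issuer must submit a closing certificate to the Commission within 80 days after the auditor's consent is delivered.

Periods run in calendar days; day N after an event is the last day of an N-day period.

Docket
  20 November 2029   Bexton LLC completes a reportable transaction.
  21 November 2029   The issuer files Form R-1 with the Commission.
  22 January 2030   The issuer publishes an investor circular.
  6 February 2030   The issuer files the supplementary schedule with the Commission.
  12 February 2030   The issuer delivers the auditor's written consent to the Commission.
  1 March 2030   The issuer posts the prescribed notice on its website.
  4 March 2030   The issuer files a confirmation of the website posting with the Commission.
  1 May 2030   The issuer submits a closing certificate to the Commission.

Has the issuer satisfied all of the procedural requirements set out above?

Yes

(1) due by 20 November 2029 + 5 days = 25 November 2029; completed 21 November 2029, before the deadline.
(2) the permitted window runs from 26 December 2029 + 19 = 14 January 2030 to 26 December 2029 + 60 = 24 February 2030; 22 January 2030 falls inside that range.
(3) the permitted window runs from 22 January 2030 + 7 = 29 January 2030 to 22 January 2030 + 22 = 13 February 2030; done 6 February 2030 — within the window.
(4) due by 20 November 2029 + 86 days = 14 February 2030; 12 February 2030 is within that limit.
(5) permitted from 12 February 2030 + 15 days = 27 February 2030 onward; 1 March 2030 is on or after that date.
(6) due by 1 March 2030 + 25 days = 26 March 2030; done 4 March 2030 — timely.
(7) due by 12 February 2030 + 80 days = 3 May 2030; done 1 May 2030 — timely.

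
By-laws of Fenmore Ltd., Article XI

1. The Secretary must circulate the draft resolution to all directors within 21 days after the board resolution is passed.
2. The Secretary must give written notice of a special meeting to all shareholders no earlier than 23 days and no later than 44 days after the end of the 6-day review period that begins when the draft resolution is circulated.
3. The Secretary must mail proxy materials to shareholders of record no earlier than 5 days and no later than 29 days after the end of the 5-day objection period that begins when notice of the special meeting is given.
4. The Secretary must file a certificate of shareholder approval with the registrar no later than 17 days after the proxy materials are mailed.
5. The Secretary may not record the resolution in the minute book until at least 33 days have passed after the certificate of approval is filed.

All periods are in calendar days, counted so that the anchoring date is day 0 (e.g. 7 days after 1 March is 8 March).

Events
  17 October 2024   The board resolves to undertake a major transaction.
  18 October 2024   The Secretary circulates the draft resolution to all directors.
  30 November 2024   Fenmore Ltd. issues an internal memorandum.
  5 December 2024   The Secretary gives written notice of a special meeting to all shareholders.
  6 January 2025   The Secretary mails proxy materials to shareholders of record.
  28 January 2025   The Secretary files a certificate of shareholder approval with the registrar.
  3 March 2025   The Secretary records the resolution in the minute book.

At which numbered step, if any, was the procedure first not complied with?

(1) due by 17 October 2024 + 21 days = 7 November 2024; completed 18 October 2024, before the deadline.
(2) the permitted window runs from 24 October 2024 + 23 = 16 November 2024 to 24 October 2024 + 44 = 7 December 2024; done 5 December 2024 — within the window.
(3) the permitted window runs from 10 December 2024 + 5 = 15 December 2024 to 10 December 2024 + 29 = 8 January 2025; done 6 January 2025, which is between those dates.
(4) due by 6 January 2025 + 17 days = 23 January 2025; 28 January 2025 misses that deadline by 5 days.
That is the first point of non-compliance.

Step 4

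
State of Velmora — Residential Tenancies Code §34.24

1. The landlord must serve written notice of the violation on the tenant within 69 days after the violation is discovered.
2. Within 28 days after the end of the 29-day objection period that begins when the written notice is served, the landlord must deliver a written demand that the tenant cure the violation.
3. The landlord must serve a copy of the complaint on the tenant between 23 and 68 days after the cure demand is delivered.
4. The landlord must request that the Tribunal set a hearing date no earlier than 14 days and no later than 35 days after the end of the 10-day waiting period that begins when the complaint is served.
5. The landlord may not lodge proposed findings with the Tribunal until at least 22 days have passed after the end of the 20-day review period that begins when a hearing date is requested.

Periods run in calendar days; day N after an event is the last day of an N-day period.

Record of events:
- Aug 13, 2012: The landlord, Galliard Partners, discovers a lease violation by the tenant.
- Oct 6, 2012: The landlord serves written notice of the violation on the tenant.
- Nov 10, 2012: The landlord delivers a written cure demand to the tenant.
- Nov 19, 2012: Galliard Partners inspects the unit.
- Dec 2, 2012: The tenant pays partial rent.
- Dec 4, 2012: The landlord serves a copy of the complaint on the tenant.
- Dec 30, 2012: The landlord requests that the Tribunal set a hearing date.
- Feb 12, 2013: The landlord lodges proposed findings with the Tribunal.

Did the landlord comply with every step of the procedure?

Step 1 — counting 69 days from Aug 13, 2012 (when the violation is discovered) gives a deadline of Oct 21, 2012; done Oct 6, 2012 — timely.
Step 2 — counting 28 days from Nov 4, 2012 (end of the 29-day objection period, which began when the written notice is served on Oct 6, 2012) gives a deadline of Dec 2, 2012; completed Nov 10, 2012, before the deadline.
Step 3 — 23 and 68 days from Nov 10, 2012 (when the cure demand is delivered) are Dec 3, 2012 and Jan 17, 2013 respectively; Dec 4, 2012 falls inside that range.
Step 4 — 14 and 35 days from Dec 14, 2012 (end of the 10-day waiting period, which began when the complaint is served on Dec 4, 2012) are Dec 28, 2012 and Jan 18, 2013 respectively; Dec 30, 2012 falls inside that range.
Step 5 — must wait 22 days from Jan 19, 2013 (end of the 20-day review period, which began when a hearing date is requested on Dec 30, 2012), so not before Feb 10, 2013; Feb 12, 2013 is on or after that date.

Yes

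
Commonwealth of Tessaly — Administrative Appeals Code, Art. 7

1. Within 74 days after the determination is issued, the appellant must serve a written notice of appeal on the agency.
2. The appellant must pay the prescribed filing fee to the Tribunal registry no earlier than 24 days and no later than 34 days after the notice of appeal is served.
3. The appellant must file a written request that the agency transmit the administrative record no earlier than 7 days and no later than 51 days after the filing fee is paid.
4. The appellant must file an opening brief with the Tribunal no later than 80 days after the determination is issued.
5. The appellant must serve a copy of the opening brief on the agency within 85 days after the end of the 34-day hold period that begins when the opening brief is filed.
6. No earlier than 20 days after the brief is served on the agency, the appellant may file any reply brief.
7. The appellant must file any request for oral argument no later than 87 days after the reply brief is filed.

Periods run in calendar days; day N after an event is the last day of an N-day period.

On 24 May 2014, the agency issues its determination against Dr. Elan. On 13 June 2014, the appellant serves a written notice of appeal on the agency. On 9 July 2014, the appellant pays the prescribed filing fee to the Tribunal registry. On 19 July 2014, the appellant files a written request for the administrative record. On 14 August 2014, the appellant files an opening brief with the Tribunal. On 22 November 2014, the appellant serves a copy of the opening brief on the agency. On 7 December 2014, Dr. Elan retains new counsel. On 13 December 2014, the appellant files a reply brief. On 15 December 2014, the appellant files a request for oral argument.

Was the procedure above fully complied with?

(1) due by 24 May 2014 + 74 days = 6 August 2014; completed 13 June 2014, before the deadline.
(2) the permitted window runs from 13 June 2014 + 24 = 7 July 2014 to 13 June 2014 + 34 = 17 July 2014; done 9 July 2014 — within the window.
(3) the permitted window runs from 9 July 2014 + 7 = 16 July 2014 to 9 July 2014 + 51 = 29 August 2014; done 19 July 2014 — within the window.
(4) due by 24 May 2014 + 80 days = 12 August 2014; 14 August 2014 misses that deadline by 2 days.
That is the first point of non-compliance.

No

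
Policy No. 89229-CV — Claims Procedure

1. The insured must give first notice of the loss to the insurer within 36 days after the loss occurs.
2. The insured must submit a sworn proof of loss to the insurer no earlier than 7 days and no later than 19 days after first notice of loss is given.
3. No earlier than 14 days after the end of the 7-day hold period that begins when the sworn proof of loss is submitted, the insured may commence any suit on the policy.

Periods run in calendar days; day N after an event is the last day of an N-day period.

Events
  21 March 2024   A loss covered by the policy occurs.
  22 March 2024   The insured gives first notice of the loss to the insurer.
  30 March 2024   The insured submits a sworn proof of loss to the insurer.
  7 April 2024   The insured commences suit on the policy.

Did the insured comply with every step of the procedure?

No

Step 1 — counting 36 days from 21 March 2024 (when the loss occurs) gives a deadline of 26 April 2024; 22 March 2024 is within that limit.
Step 2 — 7 and 19 days from 22 March 2024 (when first notice of loss is given) are 29 March 2024 and 10 April 2024 respectively; 30 March 2024 falls inside that range.
Step 3 — must wait 14 days from 6 April 2024 (end of the 7-day hold period, which began when the sworn proof of loss is submitted on 30 March 2024), so not before 20 April 2024; acted on 7 April 2024, 13 days prematurely.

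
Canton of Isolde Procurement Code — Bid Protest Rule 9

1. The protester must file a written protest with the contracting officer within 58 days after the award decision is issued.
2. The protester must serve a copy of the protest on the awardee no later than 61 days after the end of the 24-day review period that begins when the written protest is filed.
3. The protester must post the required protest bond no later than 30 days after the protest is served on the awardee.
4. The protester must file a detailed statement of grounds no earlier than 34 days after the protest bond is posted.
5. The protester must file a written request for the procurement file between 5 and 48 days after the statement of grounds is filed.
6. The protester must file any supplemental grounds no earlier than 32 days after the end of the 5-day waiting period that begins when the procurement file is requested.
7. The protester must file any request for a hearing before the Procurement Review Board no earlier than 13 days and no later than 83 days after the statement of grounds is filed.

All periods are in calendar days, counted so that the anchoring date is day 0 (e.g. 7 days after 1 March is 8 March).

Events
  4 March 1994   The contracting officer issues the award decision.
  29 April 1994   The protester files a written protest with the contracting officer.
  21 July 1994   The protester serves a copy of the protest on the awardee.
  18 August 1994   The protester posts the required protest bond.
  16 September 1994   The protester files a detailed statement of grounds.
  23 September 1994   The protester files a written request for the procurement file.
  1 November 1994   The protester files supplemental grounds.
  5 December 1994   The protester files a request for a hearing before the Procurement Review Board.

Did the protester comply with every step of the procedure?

No

Step 1: 58 days after 4 March 1994 (when the award decision is issued) is 1 May 1994; 29 April 1994 is within that limit.
Step 2: 61 days after 23 May 1994 (end of the 24-day review period, which began when the written protest is filed on 29 April 1994) is 23 July 1994; completed 21 July 1994, before the deadline.
Step 3: 30 days after 21 July 1994 (when the protest is served on the awardee) is 20 August 1994; completed 18 August 1994, before the deadline.
Step 4: the earliest permitted date is 34 days after 18 August 1994 (when the protest bond is posted), i.e. 21 September 1994; 16 September 1994 is 5 days before the earliest permitted date.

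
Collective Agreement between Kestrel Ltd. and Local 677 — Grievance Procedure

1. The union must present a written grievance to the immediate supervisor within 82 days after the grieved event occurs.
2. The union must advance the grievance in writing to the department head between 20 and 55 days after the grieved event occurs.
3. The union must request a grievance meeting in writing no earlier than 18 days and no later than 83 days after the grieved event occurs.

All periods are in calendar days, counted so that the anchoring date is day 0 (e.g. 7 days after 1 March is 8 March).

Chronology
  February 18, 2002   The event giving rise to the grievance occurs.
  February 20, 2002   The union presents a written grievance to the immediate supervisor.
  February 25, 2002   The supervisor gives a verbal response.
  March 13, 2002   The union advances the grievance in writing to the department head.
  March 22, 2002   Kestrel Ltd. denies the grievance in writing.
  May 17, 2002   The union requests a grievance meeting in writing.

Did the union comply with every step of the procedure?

Step 1: 82 days after February 18, 2002 (when the grieved event occurs) is May 11, 2002; February 20, 2002 is within that limit.
Step 2: the window is 20–55 days after February 18, 2002 (when the grieved event occurs), so March 10, 2002 through April 14, 2002; March 13, 2002 falls inside that range.
Step 3: the window is 18–83 days after February 18, 2002 (when the grieved event occurs), so March 8, 2002 through May 12, 2002; done May 17, 2002 — 5 days after the window closed.
No need to go further; step 3 was not satisfied.

No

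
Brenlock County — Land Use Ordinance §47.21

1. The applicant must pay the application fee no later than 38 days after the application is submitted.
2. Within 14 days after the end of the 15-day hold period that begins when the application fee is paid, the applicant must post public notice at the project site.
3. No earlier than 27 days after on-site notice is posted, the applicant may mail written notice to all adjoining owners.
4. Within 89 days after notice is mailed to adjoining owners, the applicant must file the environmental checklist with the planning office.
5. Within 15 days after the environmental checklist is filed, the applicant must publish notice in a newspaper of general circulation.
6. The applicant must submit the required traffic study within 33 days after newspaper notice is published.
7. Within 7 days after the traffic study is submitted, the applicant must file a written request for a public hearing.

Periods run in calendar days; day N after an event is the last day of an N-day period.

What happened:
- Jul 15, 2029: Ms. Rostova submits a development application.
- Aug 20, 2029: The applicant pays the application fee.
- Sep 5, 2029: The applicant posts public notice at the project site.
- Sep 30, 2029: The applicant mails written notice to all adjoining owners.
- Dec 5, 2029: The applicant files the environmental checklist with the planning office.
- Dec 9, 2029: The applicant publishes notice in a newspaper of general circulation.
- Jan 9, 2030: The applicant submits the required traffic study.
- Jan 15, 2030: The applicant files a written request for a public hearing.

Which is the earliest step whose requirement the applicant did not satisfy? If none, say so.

Step 1 — counting 38 days from Jul 15, 2029 (when the application is submitted) gives a deadline of Aug 22, 2029; completed Aug 20, 2029, before the deadline.
Step 2 — counting 14 days from Sep 4, 2029 (end of the 15-day hold period, which began when the application fee is paid on Aug 20, 2029) gives a deadline of Sep 18, 2029; done Sep 5, 2029 — timely.
Step 3 — must wait 27 days from Sep 5, 2029 (when on-site notice is posted), so not before Oct 2, 2029; done Sep 30, 2029 — 2 days too early.

Step 3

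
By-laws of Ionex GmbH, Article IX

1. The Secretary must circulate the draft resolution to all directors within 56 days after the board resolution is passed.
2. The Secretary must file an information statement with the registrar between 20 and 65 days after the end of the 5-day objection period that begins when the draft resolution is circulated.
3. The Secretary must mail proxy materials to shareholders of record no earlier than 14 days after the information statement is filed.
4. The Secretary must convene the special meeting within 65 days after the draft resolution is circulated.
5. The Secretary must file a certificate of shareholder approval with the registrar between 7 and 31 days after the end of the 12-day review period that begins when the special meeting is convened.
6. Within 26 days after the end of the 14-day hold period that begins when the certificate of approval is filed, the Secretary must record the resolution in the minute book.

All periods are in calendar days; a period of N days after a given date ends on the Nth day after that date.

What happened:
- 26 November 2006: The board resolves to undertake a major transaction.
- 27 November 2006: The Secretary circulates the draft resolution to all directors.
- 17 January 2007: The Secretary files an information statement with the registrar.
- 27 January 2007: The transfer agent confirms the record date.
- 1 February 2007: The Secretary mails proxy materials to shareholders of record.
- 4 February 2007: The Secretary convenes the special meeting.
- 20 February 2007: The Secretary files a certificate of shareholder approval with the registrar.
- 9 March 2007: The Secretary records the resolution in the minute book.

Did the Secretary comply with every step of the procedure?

No

(1) due by 26 November 2006 + 56 days = 21 January 2007; 27 November 2006 is within that limit.
(2) the permitted window runs from 2 December 2006 + 20 = 22 December 2006 to 2 December 2006 + 65 = 5 February 2007; done 17 January 2007, which is between those dates.
(3) permitted from 17 January 2007 + 14 days = 31 January 2007 onward; done 1 February 2007, after the minimum wait.
(4) due by 27 November 2006 + 65 days = 31 January 2007; not done until 4 February 2007, 4 days after the deadline.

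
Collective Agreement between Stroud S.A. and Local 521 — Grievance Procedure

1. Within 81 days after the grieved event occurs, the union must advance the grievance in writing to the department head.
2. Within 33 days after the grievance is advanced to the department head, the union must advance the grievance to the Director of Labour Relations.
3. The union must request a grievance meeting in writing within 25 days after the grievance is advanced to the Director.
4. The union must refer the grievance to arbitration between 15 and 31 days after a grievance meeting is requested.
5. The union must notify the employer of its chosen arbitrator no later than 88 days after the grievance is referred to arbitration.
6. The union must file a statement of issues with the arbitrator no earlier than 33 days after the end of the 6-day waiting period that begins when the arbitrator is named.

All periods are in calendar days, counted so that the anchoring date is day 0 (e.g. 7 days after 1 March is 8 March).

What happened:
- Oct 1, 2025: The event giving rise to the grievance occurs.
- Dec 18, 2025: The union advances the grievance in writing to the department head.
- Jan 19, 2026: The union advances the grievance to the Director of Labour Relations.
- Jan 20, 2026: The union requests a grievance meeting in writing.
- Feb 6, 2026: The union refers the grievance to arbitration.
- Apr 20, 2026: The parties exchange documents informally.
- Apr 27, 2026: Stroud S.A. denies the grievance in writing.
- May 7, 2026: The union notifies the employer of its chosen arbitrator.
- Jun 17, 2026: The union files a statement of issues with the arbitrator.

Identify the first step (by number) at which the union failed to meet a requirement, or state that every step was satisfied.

Step 1: 81 days after Oct 1, 2025 (when the grieved event occurs) is Dec 21, 2025; completed Dec 18, 2025, before the deadline.
Step 2: 33 days after Dec 18, 2025 (when the grievance is advanced to the department head) is Jan 20, 2026; completed Jan 19, 2026, before the deadline.
Step 3: 25 days after Jan 19, 2026 (when the grievance is advanced to the Director) is Feb 13, 2026; done Jan 20, 2026 — timely.
Step 4: the window is 15–31 days after Jan 20, 2026 (when a grievance meeting is requested), so Feb 4, 2026 through Feb 20, 2026; done Feb 6, 2026 — within the window.
Step 5: 88 days after Feb 6, 2026 (when the grievance is referred to arbitration) is May 5, 2026; done May 7, 2026 — 2 days late.
No need to go further; step 5 was not satisfied.

Step 5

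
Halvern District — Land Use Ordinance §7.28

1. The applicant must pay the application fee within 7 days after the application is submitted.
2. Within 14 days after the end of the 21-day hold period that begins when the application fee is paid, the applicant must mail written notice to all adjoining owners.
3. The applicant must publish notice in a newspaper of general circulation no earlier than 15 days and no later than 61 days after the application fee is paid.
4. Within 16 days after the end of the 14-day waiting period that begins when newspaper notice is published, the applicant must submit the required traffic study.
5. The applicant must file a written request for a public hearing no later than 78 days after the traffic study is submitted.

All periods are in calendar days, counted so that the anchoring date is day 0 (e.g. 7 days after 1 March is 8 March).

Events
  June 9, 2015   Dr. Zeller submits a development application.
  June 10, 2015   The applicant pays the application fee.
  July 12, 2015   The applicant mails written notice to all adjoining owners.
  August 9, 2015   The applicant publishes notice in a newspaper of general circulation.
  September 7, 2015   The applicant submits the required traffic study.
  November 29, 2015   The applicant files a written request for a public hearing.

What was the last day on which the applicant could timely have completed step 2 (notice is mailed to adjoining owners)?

July 15, 2015

The application fee is paid on June 10, 2015; the 21-day hold period therefore ends July 1, 2015, and step 2 runs from that date. 14 days after July 1, 2015 is July 15, 2015.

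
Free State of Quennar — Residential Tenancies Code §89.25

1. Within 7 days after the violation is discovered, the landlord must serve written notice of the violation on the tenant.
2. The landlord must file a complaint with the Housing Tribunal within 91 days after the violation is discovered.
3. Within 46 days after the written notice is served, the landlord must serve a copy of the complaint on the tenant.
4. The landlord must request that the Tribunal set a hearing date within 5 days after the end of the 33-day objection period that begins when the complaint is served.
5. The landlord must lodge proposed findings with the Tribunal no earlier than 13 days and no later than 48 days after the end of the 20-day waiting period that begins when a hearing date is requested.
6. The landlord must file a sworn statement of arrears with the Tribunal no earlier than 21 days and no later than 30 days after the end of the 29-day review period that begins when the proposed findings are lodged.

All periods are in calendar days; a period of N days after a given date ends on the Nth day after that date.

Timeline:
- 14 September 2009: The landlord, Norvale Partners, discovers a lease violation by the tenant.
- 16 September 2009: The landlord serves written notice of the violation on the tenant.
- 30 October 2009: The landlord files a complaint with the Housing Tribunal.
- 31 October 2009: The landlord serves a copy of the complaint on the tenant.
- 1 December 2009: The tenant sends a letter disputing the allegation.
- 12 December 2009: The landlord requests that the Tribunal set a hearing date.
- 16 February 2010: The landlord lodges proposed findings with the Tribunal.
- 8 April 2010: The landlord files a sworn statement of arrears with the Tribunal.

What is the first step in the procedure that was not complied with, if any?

(1) due by 14 September 2009 + 7 days = 21 September 2009; 16 September 2009 is within that limit.
(2) due by 14 September 2009 + 91 days = 14 December 2009; done 30 October 2009 — timely.
(3) due by 16 September 2009 + 46 days = 1 November 2009; 31 October 2009 is within that limit.
(4) due by 3 December 2009 + 5 days = 8 December 2009; not done until 12 December 2009, 4 days after the deadline.

Step 4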